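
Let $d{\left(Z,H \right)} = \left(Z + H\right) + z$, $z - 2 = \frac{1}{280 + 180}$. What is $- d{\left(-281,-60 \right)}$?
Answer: $\frac{155939}{460} \approx 339.0$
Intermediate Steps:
$z = \frac{921}{460}$ ($z = 2 + \frac{1}{280 + 180} = 2 + \frac{1}{460} = \frac{921}{460} \approx 2.0022$)
$d{\left(Z,H \right)} = \frac{921}{460} + H + Z$ ($d{\left(Z,H \right)} = \left(Z + H\right) + \frac{921}{460} = \left(H + Z\right) + \frac{921}{460} = \frac{921}{460} + H + Z$)
$- d{\left(-281,-60 \right)} = - (\frac{921}{460} - 60 - 281) = \left(-1\right) \left(- \frac{155939}{460}\right) = \frac{155939}{460}$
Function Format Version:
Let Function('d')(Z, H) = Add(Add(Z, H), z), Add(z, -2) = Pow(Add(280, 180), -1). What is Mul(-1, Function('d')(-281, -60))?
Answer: Rational(155939, 460) ≈ 339.00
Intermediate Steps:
z = Rational(921, 460) (z = Add(2, Pow(Add(280, 180), -1)) = Add(2, Pow(460, -1)) = Add(2, Rational(1, 460)) = Rational(921, 460) ≈ 2.0022)
Function('d')(Z, H) = Add(Rational(921, 460), H, Z) (Function('d')(Z, H) = Add(Add(Z, H), Rational(921, 460)) = Add(Add(H, Z), Rational(921, 460)) = Add(Rational(921, 460), H, Z))
Mul(-1, Function('d')(-281, -60)) = Mul(-1, Add(Rational(921, 460), -60, -281)) = Mul(-1, Rational(-155939, 460)) = Rational(155939, 460)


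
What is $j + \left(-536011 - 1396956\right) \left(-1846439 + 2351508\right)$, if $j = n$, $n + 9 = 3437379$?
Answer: $-976278272353$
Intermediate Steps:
$n = 3437370$ ($n = -9 + 3437379 = 3437370$)
$j = 3437370$
$j + \left(-536011 - 1396956\right) \left(-1846439 + 2351508\right) = 3437370 + \left(-536011 - 1396956\right) \left(-1846439 + 2351508\right) = 3437370 - 976281709723 = -976278272353$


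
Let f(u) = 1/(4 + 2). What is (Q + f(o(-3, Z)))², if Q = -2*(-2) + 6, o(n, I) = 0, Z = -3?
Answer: 3721/36 ≈ 103.36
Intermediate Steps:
f(u) = ⅙ (f(u) = 1/6 = ⅙)
Q = 10 (Q = 4 + 6 = 10)
(Q + f(o(-3, Z)))² = (10 + ⅙)² = (61/6)² = 3721/36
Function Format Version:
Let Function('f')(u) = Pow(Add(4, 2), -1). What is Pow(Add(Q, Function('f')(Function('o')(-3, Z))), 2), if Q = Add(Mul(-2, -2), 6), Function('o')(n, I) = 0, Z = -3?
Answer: Rational(3721, 36) ≈ 103.36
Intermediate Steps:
Function('f')(u) = Rational(1, 6) (Function('f')(u) = Pow(6, -1) = Rational(1, 6))
Q = 10 (Q = Add(4, 6) = 10)
Pow(Add(Q, Function('f')(Function('o')(-3, Z))), 2) = Pow(Add(10, Rational(1, 6)), 2) = Pow(Rational(61, 6), 2) = Rational(3721, 36)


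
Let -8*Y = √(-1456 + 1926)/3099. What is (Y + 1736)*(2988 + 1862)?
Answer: 8419600 - 2425*√470/12396 ≈ 8.4196e+6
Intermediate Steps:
Y = -√470/24792 (Y = -√(-1456 + 1926)/(8*3099) = -√470/(8*3099) = -√470/24792 ≈ -0.00087446)
(Y + 1736)*(2988 + 1862) = (-√470/24792 + 1736)*(2988 + 1862) = (1736 - √470/24792)*4850 = 8419600 - 2425*√470/12396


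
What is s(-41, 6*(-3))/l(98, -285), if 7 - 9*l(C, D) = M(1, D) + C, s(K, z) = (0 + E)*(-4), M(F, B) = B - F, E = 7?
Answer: -84/65 ≈ -1.2923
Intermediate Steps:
s(K, z) = -28 (s(K, z) = (0 + 7)*(-4) = 7*(-4) = -28)
l(C, D) = 8/9 - C/9 - D/9 (l(C, D) = 7/9 - ((D - 1*1) + C)/9 = 7/9 - ((D - 1) + C)/9 = 7/9 - ((-1 + D) + C)/9 = 7/9 - (-1 + C + D)/9 = 7/9 + (⅑ - C/9 - D/9) = 8/9 - C/9 - D/9)
s(-41, 6*(-3))/l(98, -285) = -28/(8/9 - ⅑*98 - ⅑*(-285)) = -28/(8/9 - 98/9 + 95/3) = -28/65/3 = -28*3/65 = -84/65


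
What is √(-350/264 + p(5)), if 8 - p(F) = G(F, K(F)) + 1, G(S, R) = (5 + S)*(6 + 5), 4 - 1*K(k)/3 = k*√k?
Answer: I*√454443/66 ≈ 10.214*I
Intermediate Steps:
K(k) = 12 - 3*k^(3/2) (K(k) = 12 - 3*k*√k = 12 - 3*k^(3/2))
G(S, R) = 55 + 11*S (G(S, R) = (5 + S)*11 = 55 + 11*S)
p(F) = -48 - 11*F (p(F) = 8 - ((55 + 11*F) + 1) = 8 - (56 + 11*F) = 8 + (-56 - 11*F) = -48 - 11*F)
√(-350/264 + p(5)) = √(-350/264 + (-48 - 11*5)) = √(-350*1/264 + (-48 - 55)) = √(-175/132 - 103) = √(-13771/132) = I*√454443/66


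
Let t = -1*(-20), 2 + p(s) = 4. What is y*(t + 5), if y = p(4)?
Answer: 50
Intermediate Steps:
p(s) = 2 (p(s) = -2 + 4 = 2)
y = 2
t = 20
y*(t + 5) = 2*(20 + 5) = 2*25 = 50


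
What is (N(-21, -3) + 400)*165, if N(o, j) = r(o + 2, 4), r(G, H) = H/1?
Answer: 66660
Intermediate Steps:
r(G, H) = H (r(G, H) = H*1 = H)
N(o, j) = 4
(N(-21, -3) + 400)*165 = (4 + 400)*165 = 404*165 = 66660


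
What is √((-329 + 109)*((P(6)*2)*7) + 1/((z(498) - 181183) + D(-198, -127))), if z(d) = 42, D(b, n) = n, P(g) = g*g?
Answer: I*√910826194526597/90634 ≈ 332.99*I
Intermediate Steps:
P(g) = g²
√((-329 + 109)*((P(6)*2)*7) + 1/((z(498) - 181183) + D(-198, -127))) = √((-329 + 109)*((6²*2)*7) + 1/((42 - 181183) - 127)) = √(-220*36*2*7 + 1/(-181141 - 127)) = √(-15840*7 + 1/(-181268)) = √(-220*504 - 1/181268) = √(-110880 - 1/181268) = √(-20098995841/181268) = I*√910826194526597/90634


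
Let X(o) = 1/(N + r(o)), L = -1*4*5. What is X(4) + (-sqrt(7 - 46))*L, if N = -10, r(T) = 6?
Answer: -1/4 + 20*I*sqrt(39) ≈ -0.25 + 124.9*I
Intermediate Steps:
L = -20 (L = -4*5 = -20)
X(o) = -1/4 (X(o) = 1/(-10 + 6) = 1/(-4) = -1/4)
X(4) + (-sqrt(7 - 46))*L = -1/4 - sqrt(7 - 46)*(-20) = -1/4 - sqrt(-39)*(-20) = -1/4 - I*sqrt(39)*(-20) = -1/4 + 20*I*sqrt(39)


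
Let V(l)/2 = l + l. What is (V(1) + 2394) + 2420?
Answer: 4818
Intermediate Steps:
V(l) = 4*l (V(l) = 2*(l + l) = 2*(2*l) = 4*l)
(V(1) + 2394) + 2420 = (4*1 + 2394) + 2420 = (4 + 2394) + 2420 = 2398 + 2420 = 4818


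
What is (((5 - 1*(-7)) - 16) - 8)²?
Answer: 144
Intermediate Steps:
(((5 - 1*(-7)) - 16) - 8)² = (((5 + 7) - 16) - 8)² = ((12 - 16) - 8)² = (-4 - 8)² = (-12)² = 144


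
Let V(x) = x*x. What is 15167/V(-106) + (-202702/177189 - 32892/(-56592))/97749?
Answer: 51618986043178721/38240482688695314 ≈ 1.3499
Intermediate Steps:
V(x) = x**2
15167/V(-106) + (-202702/177189 - 32892/(-56592))/97749 = 15167/((-106)**2) + (-202702/177189 - 32892/(-56592))/97749 = 15167/11236 + (-202702*1/177189 - 32892*(-1/56592))*(1/97749) = 15167*(1/11236) + (-202702/177189 + 2741/4716)*(1/97749) = 15167/11236 - 156755861/278541108*1/97749 = 15167/11236 - 156755861/27227114765892 = 51618986043178721/38240482688695314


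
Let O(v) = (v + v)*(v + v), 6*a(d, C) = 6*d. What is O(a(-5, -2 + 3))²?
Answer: 10000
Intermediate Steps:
a(d, C) = d (a(d, C) = (6*d)/6 = d)
O(v) = 4*v² (O(v) = (2*v)*(2*v) = 4*v²)
O(a(-5, -2 + 3))² = (4*(-5)²)² = (4*25)² = 100² = 10000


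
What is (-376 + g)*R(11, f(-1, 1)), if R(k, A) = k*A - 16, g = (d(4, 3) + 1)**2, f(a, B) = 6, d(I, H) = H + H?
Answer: -16350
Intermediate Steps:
d(I, H) = 2*H
g = 49 (g = (2*3 + 1)**2 = (6 + 1)**2 = 7**2 = 49)
R(k, A) = -16 + A*k (R(k, A) = A*k - 16 = -16 + A*k)
(-376 + g)*R(11, f(-1, 1)) = (-376 + 49)*(-16 + 6*11) = -327*(-16 + 66) = -327*50 = -16350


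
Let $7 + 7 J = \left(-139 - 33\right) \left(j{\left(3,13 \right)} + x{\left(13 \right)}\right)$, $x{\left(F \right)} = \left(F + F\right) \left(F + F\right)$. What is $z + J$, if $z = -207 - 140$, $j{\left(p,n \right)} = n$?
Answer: $- \frac{120944}{7} \approx -17278.0$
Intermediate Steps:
$x{\left(F \right)} = 4 F^{2}$ ($x{\left(F \right)} = 2 F 2 F = 4 F^{2}$)
$z = -347$ ($z = -207 - 140 = -347$)
$J = - \frac{118515}{7}$ ($J = -1 + \frac{\left(-139 - 33\right) \left(13 + 4 \cdot 13^{2}\right)}{7} = -1 + \frac{\left(-172\right) \left(13 + 4 \cdot 169\right)}{7} = -1 + \frac{\left(-172\right) \left(13 + 676\right)}{7} = -1 + \frac{\left(-172\right) 689}{7} = -1 + \frac{1}{7} \left(-118508\right) = -1 - \frac{118508}{7} = - \frac{118515}{7} \approx -16931.0$)
$z + J = -347 - \frac{118515}{7} = - \frac{120944}{7}$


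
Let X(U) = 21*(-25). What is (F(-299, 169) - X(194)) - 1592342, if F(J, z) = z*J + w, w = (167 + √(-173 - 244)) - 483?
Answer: -1642664 + I*√417 ≈ -1.6427e+6 + 20.421*I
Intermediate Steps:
w = -316 + I*√417 (w = (167 + √(-417)) - 483 = (167 + I*√417) - 483 = -316 + I*√417 ≈ -316.0 + 20.421*I)
F(J, z) = -316 + I*√417 + J*z (F(J, z) = z*J + (-316 + I*√417) = J*z + (-316 + I*√417) = -316 + I*√417 + J*z)
X(U) = -525
(F(-299, 169) - X(194)) - 1592342 = ((-316 + I*√417 - 299*169) - 1*(-525)) - 1592342 = ((-316 + I*√417 - 50531) + 525) - 1592342 = ((-50847 + I*√417) + 525) - 1592342 = (-50322 + I*√417) - 1592342 = -1642664 + I*√417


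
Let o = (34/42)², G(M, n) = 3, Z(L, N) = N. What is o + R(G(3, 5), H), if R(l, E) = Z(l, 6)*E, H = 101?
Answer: 267535/441 ≈ 606.66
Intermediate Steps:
R(l, E) = 6*E
o = 289/441 (o = (34*(1/42))² = (17/21)² = 289/441 ≈ 0.65533)
o + R(G(3, 5), H) = 289/441 + 6*101 = 289/441 + 606 = 267535/441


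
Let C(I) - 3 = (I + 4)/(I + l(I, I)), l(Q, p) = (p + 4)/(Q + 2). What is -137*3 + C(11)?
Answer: -64269/158 ≈ -406.77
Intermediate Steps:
l(Q, p) = (4 + p)/(2 + Q)
C(I) = 3 + (4 + I)/(I + (4 + I)/(2 + I)) (C(I) = 3 + (I + 4)/(I + (4 + I)/(2 + I)) = 3 + (4 + I)/(I + (4 + I)/(2 + I)))
-137*3 + C(11) = -137*3 + (20 + 4*11² + 15*11)/(4 + 11² + 3*11) = -411 + (20 + 4*121 + 165)/(4 + 121 + 33) = -411 + (20 + 484 + 165)/158 = -411 + (1/158)*669 = -411 + 669/158 = -64269/158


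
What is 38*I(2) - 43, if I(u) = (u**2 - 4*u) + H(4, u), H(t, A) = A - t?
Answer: -271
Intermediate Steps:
I(u) = -4 + u**2 - 3*u (I(u) = (u**2 - 4*u) + (u - 1*4) = (u**2 - 4*u) + (u - 4) = (u**2 - 4*u) + (-4 + u) = -4 + u**2 - 3*u)
38*I(2) - 43 = 38*(-4 + 2**2 - 3*2) - 43 = 38*(-4 + 4 - 6) - 43 = 38*(-6) - 43 = -228 - 43 = -271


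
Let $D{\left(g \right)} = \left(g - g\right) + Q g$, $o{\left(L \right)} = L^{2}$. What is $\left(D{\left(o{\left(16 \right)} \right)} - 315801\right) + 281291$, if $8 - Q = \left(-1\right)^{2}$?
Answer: $-32718$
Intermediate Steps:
$Q = 7$ ($Q = 8 - \left(-1\right)^{2} = 8 - 1 = 7$)
$D{\left(g \right)} = 7 g$ ($D{\left(g \right)} = \left(g - g\right) + 7 g = 0 + 7 g = 7 g$)
$\left(D{\left(o{\left(16 \right)} \right)} - 315801\right) + 281291 = \left(7 \cdot 16^{2} - 315801\right) + 281291 = \left(7 \cdot 256 - 315801\right) + 281291 = \left(1792 - 315801\right) + 281291 = -314009 + 281291 = -32718$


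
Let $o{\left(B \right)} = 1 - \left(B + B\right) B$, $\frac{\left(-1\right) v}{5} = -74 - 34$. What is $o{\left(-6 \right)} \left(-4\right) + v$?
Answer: $824$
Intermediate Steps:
$v = 540$ ($v = - 5 \left(-74 - 34\right) = \left(-5\right) \left(-108\right) = 540$)
$o{\left(B \right)} = 1 - 2 B^{2}$ ($o{\left(B \right)} = 1 - 2 B B = 1 - 2 B^{2}$)
$o{\left(-6 \right)} \left(-4\right) + v = \left(1 - 2 \left(-6\right)^{2}\right) \left(-4\right) + 540 = \left(1 - 72\right) \left(-4\right) + 540 = \left(-71\right) \left(-4\right) + 540 = 284 + 540 = 824$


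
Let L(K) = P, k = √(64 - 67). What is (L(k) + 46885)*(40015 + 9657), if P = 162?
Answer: 2336918584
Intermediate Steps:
k = I*√3 (k = √(-3) = I*√3 ≈ 1.732*I)
L(K) = 162
(L(k) + 46885)*(40015 + 9657) = (162 + 46885)*(40015 + 9657) = 47047*49672 = 2336918584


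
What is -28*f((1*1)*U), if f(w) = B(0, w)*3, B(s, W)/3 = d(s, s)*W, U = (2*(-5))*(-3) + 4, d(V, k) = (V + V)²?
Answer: 0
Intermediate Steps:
d(V, k) = 4*V² (d(V, k) = (2*V)² = 4*V²)
U = 34 (U = -10*(-3) + 4 = 30 + 4 = 34)
B(s, W) = 12*W*s² (B(s, W) = 3*((4*s²)*W) = 3*(4*W*s²) = 12*W*s²)
f(w) = 0 (f(w) = (12*w*0²)*3 = (12*w*0)*3 = 0*3 = 0)
-28*f((1*1)*U) = -28*0 = 0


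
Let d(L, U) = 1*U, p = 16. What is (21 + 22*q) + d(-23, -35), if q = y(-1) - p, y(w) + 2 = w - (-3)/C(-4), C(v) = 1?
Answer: -366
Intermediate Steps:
y(w) = 1 + w (y(w) = -2 + (w - (-3)/1) = -2 + (w - (-3)) = -2 + (w - 1*(-3)) = -2 + (w + 3) = -2 + (3 + w) = 1 + w)
d(L, U) = U
q = -16 (q = (1 - 1) - 1*16 = 0 - 16 = -16)
(21 + 22*q) + d(-23, -35) = (21 + 22*(-16)) - 35 = (21 - 352) - 35 = -331 - 35 = -366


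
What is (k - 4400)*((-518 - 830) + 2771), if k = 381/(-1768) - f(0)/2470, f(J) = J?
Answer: -11070343763/1768 ≈ -6.2615e+6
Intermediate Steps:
k = -381/1768 (k = 381/(-1768) - 1*0/2470 = 381*(-1/1768) + 0*(1/2470) = -381/1768 + 0 = -381/1768 ≈ -0.21550)
(k - 4400)*((-518 - 830) + 2771) = (-381/1768 - 4400)*((-518 - 830) + 2771) = -7779581*(-1348 + 2771)/1768 = -7779581/1768*1423 = -11070343763/1768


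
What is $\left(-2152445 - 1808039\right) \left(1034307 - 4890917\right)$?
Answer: $15274042199240$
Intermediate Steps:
$\left(-2152445 - 1808039\right) \left(1034307 - 4890917\right) = \left(-3960484\right) \left(-3856610\right) = 15274042199240$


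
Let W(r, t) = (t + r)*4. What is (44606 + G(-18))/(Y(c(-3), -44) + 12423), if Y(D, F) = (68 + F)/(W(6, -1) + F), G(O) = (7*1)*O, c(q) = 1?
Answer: 22240/6211 ≈ 3.5807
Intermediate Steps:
W(r, t) = 4*r + 4*t (W(r, t) = (r + t)*4 = 4*r + 4*t)
G(O) = 7*O
Y(D, F) = (68 + F)/(20 + F) (Y(D, F) = (68 + F)/((4*6 + 4*(-1)) + F) = (68 + F)/((24 - 4) + F) = (68 + F)/(20 + F))
(44606 + G(-18))/(Y(c(-3), -44) + 12423) = (44606 + 7*(-18))/((68 - 44)/(20 - 44) + 12423) = (44606 - 126)/(24/(-24) + 12423) = 44480/(-1/24*24 + 12423) = 44480/(-1 + 12423) = 44480/12422 = 44480*(1/12422) = 22240/6211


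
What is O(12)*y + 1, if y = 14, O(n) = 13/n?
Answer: 97/6 ≈ 16.167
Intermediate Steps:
O(12)*y + 1 = (13/12)*14 + 1 = 91/6 + 1 = 97/6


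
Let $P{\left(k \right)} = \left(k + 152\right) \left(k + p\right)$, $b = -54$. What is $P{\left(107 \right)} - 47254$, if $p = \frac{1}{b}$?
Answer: $- \frac{1055473}{54} \approx -19546.0$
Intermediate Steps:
$p = - \frac{1}{54}$ ($p = \frac{1}{-54} = - \frac{1}{54} \approx -0.018519$)
$P{\left(k \right)} = \left(152 + k\right) \left(- \frac{1}{54} + k\right)$ ($P{\left(k \right)} = \left(k + 152\right) \left(k - \frac{1}{54}\right) = \left(152 + k\right) \left(- \frac{1}{54} + k\right)$)
$P{\left(107 \right)} - 47254 = \left(- \frac{76}{27} + 107^{2} + \frac{8207}{54} \cdot 107\right) - 47254 = \left(- \frac{76}{27} + 11449 + \frac{878149}{54}\right) - 47254 = \frac{1496243}{54} - 47254 = - \frac{1055473}{54}$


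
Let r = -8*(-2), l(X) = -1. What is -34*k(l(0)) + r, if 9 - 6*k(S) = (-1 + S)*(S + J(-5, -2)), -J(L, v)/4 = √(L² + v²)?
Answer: -71/3 + 136*√29/3 ≈ 220.46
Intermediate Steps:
J(L, v) = -4*√(L² + v²)
k(S) = 3/2 - (-1 + S)*(S - 4*√29)/6 (k(S) = 3/2 - (-1 + S)*(S - 4*√((-5)² + (-2)²))/6 = 3/2 - (-1 + S)*(S - 4*√(25 + 4))/6 = 3/2 - (-1 + S)*(S - 4*√29)/6)
r = 16
-34*k(l(0)) + r = -34*(3/2 - 2*√29/3 - ⅙*(-1)² + (⅙)*(-1) + (⅔)*(-1)*√29) + 16 = -34*(3/2 - 2*√29/3 - ⅙*1 - ⅙ - 2*√29/3) + 16 = -34*(3/2 - 2*√29/3 - ⅙ - ⅙ - 2*√29/3) + 16 = -34*(7/6 - 4*√29/3) + 16 = (-119/3 + 136*√29/3) + 16 = -71/3 + 136*√29/3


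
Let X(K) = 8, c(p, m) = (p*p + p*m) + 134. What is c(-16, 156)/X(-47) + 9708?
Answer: 37779/4 ≈ 9444.8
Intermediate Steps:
c(p, m) = 134 + p² + m*p (c(p, m) = (p² + m*p) + 134 = 134 + p² + m*p)
c(-16, 156)/X(-47) + 9708 = (134 + (-16)² + 156*(-16))/8 + 9708 = (134 + 256 - 2496)*(⅛) + 9708 = -2106*⅛ + 9708 = -1053/4 + 9708 = 37779/4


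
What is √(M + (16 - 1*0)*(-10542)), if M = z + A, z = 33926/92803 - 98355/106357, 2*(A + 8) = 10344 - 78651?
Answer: 3*I*√8782427083714165141396874/19740497342 ≈ 450.37*I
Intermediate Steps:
A = -68323/2 (A = -8 + (10344 - 78651)/2 = -8 + (½)*(-68307) = -8 - 68307/2 = -68323/2 ≈ -34162.)
z = -5519371483/9870248671 (z = 33926*(1/92803) - 98355*1/106357 = 33926/92803 - 98355/106357 = -5519371483/9870248671 ≈ -0.55919)
M = -674376038691699/19740497342 (M = -5519371483/9870248671 - 68323/2 = -674376038691699/19740497342 ≈ -34162.)
√(M + (16 - 1*0)*(-10542)) = √(-674376038691699/19740497342 + (16 - 1*0)*(-10542)) = √(-674376038691699/19740497342 + (16 + 0)*(-10542)) = √(-674376038691699/19740497342 + 16*(-10542)) = √(-674376038691699/19740497342 - 168672) = √(-4004045206361523/19740497342) = 3*I*√8782427083714165141396874/19740497342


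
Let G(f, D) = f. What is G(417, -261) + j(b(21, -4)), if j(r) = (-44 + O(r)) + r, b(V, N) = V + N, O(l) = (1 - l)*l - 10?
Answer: 108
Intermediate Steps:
O(l) = -10 + l*(1 - l) (O(l) = l*(1 - l) - 10 = -10 + l*(1 - l))
b(V, N) = N + V
j(r) = -54 - r² + 2*r (j(r) = (-44 + (-10 + r - r²)) + r = (-54 + r - r²) + r = -54 - r² + 2*r)
G(417, -261) + j(b(21, -4)) = 417 + (-54 - (-4 + 21)² + 2*(-4 + 21)) = 417 + (-54 - 1*17² + 2*17) = 417 + (-54 - 1*289 + 34) = 417 + (-54 - 289 + 34) = 417 - 309 = 108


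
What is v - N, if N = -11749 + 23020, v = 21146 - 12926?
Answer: -3051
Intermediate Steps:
v = 8220
N = 11271
v - N = 8220 - 1*11271 = 8220 - 11271 = -3051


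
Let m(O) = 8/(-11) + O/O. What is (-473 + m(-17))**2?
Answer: 27040000/121 ≈ 2.2347e+5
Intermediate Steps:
m(O) = 3/11 (m(O) = 8*(-1/11) + 1 = -8/11 + 1 = 3/11)
(-473 + m(-17))**2 = (-473 + 3/11)**2 = (-5200/11)**2 = 27040000/121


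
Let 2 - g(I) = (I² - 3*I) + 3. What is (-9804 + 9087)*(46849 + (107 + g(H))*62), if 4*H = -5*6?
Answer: -69604209/2 ≈ -3.4802e+7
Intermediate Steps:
H = -15/2 (H = (-5*6)/4 = (¼)*(-30) = -15/2 ≈ -7.5000)
g(I) = -1 - I² + 3*I (g(I) = 2 - ((I² - 3*I) + 3) = 2 - (3 + I² - 3*I) = 2 + (-3 - I² + 3*I) = -1 - I² + 3*I)
(-9804 + 9087)*(46849 + (107 + g(H))*62) = (-9804 + 9087)*(46849 + (107 + (-1 - (-15/2)² + 3*(-15/2)))*62) = -717*(46849 + (107 + (-1 - 1*225/4 - 45/2))*62) = -717*(46849 + (107 + (-1 - 225/4 - 45/2))*62) = -717*(46849 + (107 - 319/4)*62) = -717*(46849 + (109/4)*62) = -717*(46849 + 3379/2) = -717*97077/2 = -69604209/2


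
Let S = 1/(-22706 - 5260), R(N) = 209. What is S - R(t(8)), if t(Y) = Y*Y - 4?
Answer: -5844895/27966 ≈ -209.00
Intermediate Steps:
t(Y) = -4 + Y**2 (t(Y) = Y**2 - 4 = -4 + Y**2)
S = -1/27966 (S = 1/(-27966) = -1/27966 ≈ -3.5758e-5)
S - R(t(8)) = -1/27966 - 1*209 = -1/27966 - 209 = -5844895/27966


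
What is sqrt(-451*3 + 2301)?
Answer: 2*sqrt(237) ≈ 30.790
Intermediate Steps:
sqrt(-451*3 + 2301) = sqrt(-1353 + 2301) = sqrt(948) = 2*sqrt(237)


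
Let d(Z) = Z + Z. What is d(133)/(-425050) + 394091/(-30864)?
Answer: -83758294687/6559371600 ≈ -12.769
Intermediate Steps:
d(Z) = 2*Z
d(133)/(-425050) + 394091/(-30864) = (2*133)/(-425050) + 394091/(-30864) = 266*(-1/425050) + 394091*(-1/30864) = -133/212525 - 394091/30864 = -83758294687/6559371600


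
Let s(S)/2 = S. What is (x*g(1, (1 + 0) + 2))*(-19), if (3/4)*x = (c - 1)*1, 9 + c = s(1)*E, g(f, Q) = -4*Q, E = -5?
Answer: -6080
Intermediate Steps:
s(S) = 2*S
c = -19 (c = -9 + (2*1)*(-5) = -9 + 2*(-5) = -9 - 10 = -19)
x = -80/3 (x = 4*((-19 - 1)*1)/3 = 4*(-20*1)/3 = (4/3)*(-20) = -80/3 ≈ -26.667)
(x*g(1, (1 + 0) + 2))*(-19) = -(-320)*((1 + 0) + 2)/3*(-19) = -(-320)*(1 + 2)/3*(-19) = -(-320)*3/3*(-19) = -80/3*(-12)*(-19) = 320*(-19) = -6080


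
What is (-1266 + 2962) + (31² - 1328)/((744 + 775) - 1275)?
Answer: 413457/244 ≈ 1694.5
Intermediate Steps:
(-1266 + 2962) + (31² - 1328)/((744 + 775) - 1275) = 1696 + (961 - 1328)/(1519 - 1275) = 1696 - 367/244 = 413457/244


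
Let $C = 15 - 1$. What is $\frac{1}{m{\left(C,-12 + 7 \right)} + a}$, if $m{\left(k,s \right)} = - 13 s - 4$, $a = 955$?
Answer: $\frac{1}{1016} \approx 0.00098425$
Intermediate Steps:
$C = 14$ ($C = 15 - 1 = 14$)
$m{\left(k,s \right)} = -4 - 13 s$
$\frac{1}{m{\left(C,-12 + 7 \right)} + a} = \frac{1}{\left(-4 - 13 \left(-12 + 7\right)\right) + 955} = \frac{1}{\left(-4 - -65\right) + 955} = \frac{1}{\left(-4 + 65\right) + 955} = \frac{1}{61 + 955} = \frac{1}{1016}$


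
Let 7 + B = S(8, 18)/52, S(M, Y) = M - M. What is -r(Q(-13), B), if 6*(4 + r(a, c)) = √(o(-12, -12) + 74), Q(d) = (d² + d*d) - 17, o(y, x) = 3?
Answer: 4 - √77/6 ≈ 2.5375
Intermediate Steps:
S(M, Y) = 0
Q(d) = -17 + 2*d² (Q(d) = (d² + d²) - 17 = 2*d² - 17 = -17 + 2*d²)
B = -7 (B = -7 + 0/52 = -7 + 0*(1/52) = -7 + 0 = -7)
r(a, c) = -4 + √77/6 (r(a, c) = -4 + √(3 + 74)/6 = -4 + √77/6)
-r(Q(-13), B) = -(-4 + √77/6) = 4 - √77/6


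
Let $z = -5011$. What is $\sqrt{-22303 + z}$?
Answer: $i \sqrt{27314} \approx 165.27 i$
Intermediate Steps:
$\sqrt{-22303 + z} = \sqrt{-22303 - 5011} = \sqrt{-27314} = i \sqrt{27314}$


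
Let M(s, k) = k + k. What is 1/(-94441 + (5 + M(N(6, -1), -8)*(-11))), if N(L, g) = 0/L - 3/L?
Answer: -1/94260 ≈ -1.0609e-5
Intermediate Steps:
N(L, g) = -3/L (N(L, g) = 0 - 3/L = -3/L)
M(s, k) = 2*k
1/(-94441 + (5 + M(N(6, -1), -8)*(-11))) = 1/(-94441 + (5 + (2*(-8))*(-11))) = 1/(-94441 + (5 - 16*(-11))) = 1/(-94441 + (5 + 176)) = 1/(-94441 + 181) = 1/(-94260) = -1/94260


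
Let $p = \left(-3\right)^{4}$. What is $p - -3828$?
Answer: $3909$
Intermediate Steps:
$p = 81$
$p - -3828 = 81 - -3828 = 81 + 3828 = 3909$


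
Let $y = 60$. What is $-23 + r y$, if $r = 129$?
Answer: $7717$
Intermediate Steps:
$-23 + r y = -23 + 129 \cdot 60 = -23 + 7740 = 7717$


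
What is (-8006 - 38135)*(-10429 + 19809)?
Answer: -432802580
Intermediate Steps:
(-8006 - 38135)*(-10429 + 19809) = -46141*9380 = -432802580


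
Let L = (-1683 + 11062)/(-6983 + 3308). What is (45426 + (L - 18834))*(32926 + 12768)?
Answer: 4465045002374/3675 ≈ 1.2150e+9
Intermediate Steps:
L = -9379/3675 (L = 9379/(-3675) = 9379*(-1/3675) = -9379/3675 ≈ -2.5521)
(45426 + (L - 18834))*(32926 + 12768) = (45426 + (-9379/3675 - 18834))*(32926 + 12768) = (45426 - 69224329/3675)*45694 = (97716221/3675)*45694 = 4465045002374/3675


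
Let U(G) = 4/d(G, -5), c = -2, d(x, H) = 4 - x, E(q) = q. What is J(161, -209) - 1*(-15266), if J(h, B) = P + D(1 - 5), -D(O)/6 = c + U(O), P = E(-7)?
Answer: 15268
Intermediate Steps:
P = -7
U(G) = 4/(4 - G)
D(O) = 12 + 24/(-4 + O) (D(O) = -6*(-2 - 4/(-4 + O)) = 12 + 24/(-4 + O))
J(h, B) = 2 (J(h, B) = -7 + 12*(-2 + (1 - 5))/(-4 + (1 - 5)) = -7 + 12*(-2 - 4)/(-4 - 4) = -7 + 12*(-6)/(-8) = -7 + 12*(-⅛)*(-6) = -7 + 9 = 2)
J(161, -209) - 1*(-15266) = 2 - 1*(-15266) = 2 + 15266 = 15268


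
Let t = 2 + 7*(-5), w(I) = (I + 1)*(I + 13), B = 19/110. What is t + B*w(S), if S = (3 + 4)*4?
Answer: 18961/110 ≈ 172.37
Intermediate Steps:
S = 28 (S = 7*4 = 28)
B = 19/110 (B = 19*(1/110) = 19/110 ≈ 0.17273)
w(I) = (1 + I)*(13 + I)
t = -33 (t = 2 - 35 = -33)
t + B*w(S) = -33 + 19*(13 + 28**2 + 14*28)/110 = -33 + 19*(13 + 784 + 392)/110 = -33 + (19/110)*1189 = -33 + 22591/110 = 18961/110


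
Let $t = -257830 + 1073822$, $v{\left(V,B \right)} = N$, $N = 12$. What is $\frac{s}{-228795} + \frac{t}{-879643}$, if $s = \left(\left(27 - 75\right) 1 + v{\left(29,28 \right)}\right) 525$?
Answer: $- \frac{1619710828}{1916742097} \approx -0.84503$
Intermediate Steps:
$v{\left(V,B \right)} = 12$
$s = -18900$ ($s = \left(\left(27 - 75\right) 1 + 12\right) 525 = \left(\left(-48\right) 1 + 12\right) 525 = \left(-48 + 12\right) 525 = \left(-36\right) 525 = -18900$)
$t = 815992$
$\frac{s}{-228795} + \frac{t}{-879643} = - \frac{18900}{-228795} + \frac{815992}{-879643} = \left(-18900\right) \left(- \frac{1}{228795}\right) + 815992 \left(- \frac{1}{879643}\right) = \frac{180}{2179} - \frac{815992}{879643} = - \frac{1619710828}{1916742097}$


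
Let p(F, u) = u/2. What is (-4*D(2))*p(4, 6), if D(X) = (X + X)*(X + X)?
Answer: -192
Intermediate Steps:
p(F, u) = u/2 (p(F, u) = u*(½) = u/2)
D(X) = 4*X² (D(X) = (2*X)*(2*X) = 4*X²)
(-4*D(2))*p(4, 6) = (-16*2²)*((½)*6) = -16*4*3 = -4*16*3 = -64*3 = -192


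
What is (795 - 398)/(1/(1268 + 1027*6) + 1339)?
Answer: 2949710/9948771 ≈ 0.29649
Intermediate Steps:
(795 - 398)/(1/(1268 + 1027*6) + 1339) = 397/(1/(1268 + 6162) + 1339) = 397/(1/7430 + 1339) = 397/(9948771/7430) = 397*(7430/9948771) = 2949710/9948771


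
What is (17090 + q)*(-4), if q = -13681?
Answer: -13636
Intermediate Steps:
(17090 + q)*(-4) = (17090 - 13681)*(-4) = 3409*(-4) = -13636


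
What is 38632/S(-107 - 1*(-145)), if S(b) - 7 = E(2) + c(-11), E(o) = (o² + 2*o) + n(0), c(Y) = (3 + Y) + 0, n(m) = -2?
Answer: 38632/5 ≈ 7726.4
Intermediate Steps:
c(Y) = 3 + Y
E(o) = -2 + o² + 2*o (E(o) = (o² + 2*o) - 2 = -2 + o² + 2*o)
S(b) = 5 (S(b) = 7 + ((-2 + 2² + 2*2) + (3 - 11)) = 7 + ((-2 + 4 + 4) - 8) = 7 + (6 - 8) = 7 - 2 = 5)
38632/S(-107 - 1*(-145)) = 38632/5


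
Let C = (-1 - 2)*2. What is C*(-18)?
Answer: 108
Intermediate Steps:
C = -6 (C = -3*2 = -6)
C*(-18) = -6*(-18) = 108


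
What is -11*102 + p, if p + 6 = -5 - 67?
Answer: -1200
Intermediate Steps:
p = -78 (p = -6 + (-5 - 67) = -6 - 72 = -78)
-11*102 + p = -11*102 - 78 = -1122 - 78 = -1200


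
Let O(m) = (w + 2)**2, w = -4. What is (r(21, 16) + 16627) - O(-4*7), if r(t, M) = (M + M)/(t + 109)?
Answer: 1080511/65 ≈ 16623.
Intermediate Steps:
O(m) = 4 (O(m) = (-4 + 2)**2 = (-2)**2 = 4)
r(t, M) = 2*M/(109 + t) (r(t, M) = (2*M)/(109 + t) = 2*M/(109 + t))
(r(21, 16) + 16627) - O(-4*7) = (2*16/(109 + 21) + 16627) - 1*4 = (2*16/130 + 16627) - 4 = (2*16*(1/130) + 16627) - 4 = (16/65 + 16627) - 4 = 1080771/65 - 4 = 1080511/65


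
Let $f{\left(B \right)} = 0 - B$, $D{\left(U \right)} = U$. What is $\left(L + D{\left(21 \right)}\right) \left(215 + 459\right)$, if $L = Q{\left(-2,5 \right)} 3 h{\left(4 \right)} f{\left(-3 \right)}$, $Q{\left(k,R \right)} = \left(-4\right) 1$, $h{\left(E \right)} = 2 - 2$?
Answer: $14154$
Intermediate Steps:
$h{\left(E \right)} = 0$ ($h{\left(E \right)} = 2 - 2 = 0$)
$Q{\left(k,R \right)} = -4$
$f{\left(B \right)} = - B$
$L = 0$ ($L = - 4 \cdot 3 \cdot 0 \left(\left(-1\right) \left(-3\right)\right) = \left(-4\right) 0 \cdot 3 = 0 \cdot 3 = 0$)
$\left(L + D{\left(21 \right)}\right) \left(215 + 459\right) = \left(0 + 21\right) \left(215 + 459\right) = 21 \cdot 674 = 14154$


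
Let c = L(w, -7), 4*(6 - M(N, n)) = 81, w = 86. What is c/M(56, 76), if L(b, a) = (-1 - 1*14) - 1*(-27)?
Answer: -16/19 ≈ -0.84210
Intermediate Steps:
M(N, n) = -57/4 (M(N, n) = 6 - ¼*81 = 6 - 81/4 = -57/4)
L(b, a) = 12 (L(b, a) = (-1 - 14) + 27 = -15 + 27 = 12)
c = 12
c/M(56, 76) = 12/(-57/4) = 12*(-4/57) = -16/19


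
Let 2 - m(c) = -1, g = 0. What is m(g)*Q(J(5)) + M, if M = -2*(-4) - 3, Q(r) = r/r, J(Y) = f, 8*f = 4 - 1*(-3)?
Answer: 8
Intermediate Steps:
f = 7/8 (f = (4 - 1*(-3))/8 = (4 + 3)/8 = (⅛)*7 = 7/8 ≈ 0.87500)
J(Y) = 7/8
m(c) = 3 (m(c) = 2 - 1*(-1) = 2 + 1 = 3)
Q(r) = 1
M = 5 (M = 8 - 3 = 5)
m(g)*Q(J(5)) + M = 3*1 + 5 = 3 + 5 = 8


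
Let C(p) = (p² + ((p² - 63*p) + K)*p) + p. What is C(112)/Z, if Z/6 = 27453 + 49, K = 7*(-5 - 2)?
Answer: 155456/41253 ≈ 3.7684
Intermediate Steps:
K = -49 (K = 7*(-7) = -49)
C(p) = p + p² + p*(-49 + p² - 63*p) (C(p) = (p² + ((p² - 63*p) - 49)*p) + p = (p² + (-49 + p² - 63*p)*p) + p = (p² + p*(-49 + p² - 63*p)) + p = p + p² + p*(-49 + p² - 63*p))
Z = 165012 (Z = 6*(27453 + 49) = 6*27502 = 165012)
C(112)/Z = (112*(-48 + 112² - 62*112))/165012 = (112*(-48 + 12544 - 6944))*(1/165012) = (112*5552)*(1/165012) = 621824*(1/165012) = 155456/41253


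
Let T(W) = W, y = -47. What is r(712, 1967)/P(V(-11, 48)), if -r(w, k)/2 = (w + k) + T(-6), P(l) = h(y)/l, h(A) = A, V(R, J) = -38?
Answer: -203148/47 ≈ -4322.3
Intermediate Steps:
P(l) = -47/l
r(w, k) = 12 - 2*k - 2*w (r(w, k) = -2*((w + k) - 6) = -2*((k + w) - 6) = -2*(-6 + k + w) = 12 - 2*k - 2*w)
r(712, 1967)/P(V(-11, 48)) = (12 - 2*1967 - 2*712)/((-47/(-38))) = (12 - 3934 - 1424)/((-47*(-1/38))) = -5346/47/38 = -5346*38/47 = -203148/47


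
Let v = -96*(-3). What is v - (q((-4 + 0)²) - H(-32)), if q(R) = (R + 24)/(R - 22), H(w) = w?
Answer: 788/3 ≈ 262.67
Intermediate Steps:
q(R) = (24 + R)/(-22 + R)
v = 288
v - (q((-4 + 0)²) - H(-32)) = 288 - ((24 + (-4 + 0)²)/(-22 + (-4 + 0)²) - 1*(-32)) = 288 - ((24 + (-4)²)/(-22 + (-4)²) + 32) = 288 - ((24 + 16)/(-22 + 16) + 32) = 288 - (40/(-6) + 32) = 288 - (-⅙*40 + 32) = 288 - (-20/3 + 32) = 288 - 1*76/3 = 288 - 76/3 = 788/3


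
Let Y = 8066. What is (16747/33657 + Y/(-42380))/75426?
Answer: 16856173/4137938997660 ≈ 4.0736e-6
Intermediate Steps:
(16747/33657 + Y/(-42380))/75426 = (16747/33657 + 8066/(-42380))/75426 = (16747*(1/33657) + 8066*(-1/42380))*(1/75426) = (16747/33657 - 4033/21190)*(1/75426) = (16856173/54860910)*(1/75426) = 16856173/4137938997660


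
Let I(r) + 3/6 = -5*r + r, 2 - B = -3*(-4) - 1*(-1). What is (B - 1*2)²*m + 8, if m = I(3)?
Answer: -4209/2 ≈ -2104.5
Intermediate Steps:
B = -11 (B = 2 - (-3*(-4) - 1*(-1)) = 2 - (12 + 1) = 2 - 1*13 = 2 - 13 = -11)
I(r) = -½ - 4*r (I(r) = -½ + (-5*r + r) = -½ - 4*r)
m = -25/2 (m = -½ - 4*3 = -½ - 12 = -25/2 ≈ -12.500)
(B - 1*2)²*m + 8 = (-11 - 1*2)²*(-25/2) + 8 = (-11 - 2)²*(-25/2) + 8 = (-13)²*(-25/2) + 8 = 169*(-25/2) + 8 = -4225/2 + 8 = -4209/2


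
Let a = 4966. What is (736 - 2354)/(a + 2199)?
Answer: -1618/7165 ≈ -0.22582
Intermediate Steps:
(736 - 2354)/(a + 2199) = (736 - 2354)/(4966 + 2199) = -1618/7165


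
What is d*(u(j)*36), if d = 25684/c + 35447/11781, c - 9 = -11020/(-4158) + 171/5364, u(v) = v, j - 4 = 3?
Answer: 1501756439048540/2706865579 ≈ 5.5480e+5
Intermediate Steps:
j = 7 (j = 4 + 3 = 7)
c = 14475217/1239084 (c = 9 + (-11020/(-4158) + 171/5364) = 9 + (-11020*(-1/4158) + 171*(1/5364)) = 9 + (5510/2079 + 19/596) = 9 + 3323461/1239084 = 14475217/1239084 ≈ 11.682)
d = 375439109762135/170532531477 (d = 25684/(14475217/1239084) + 35447/11781 = 25684*(1239084/14475217) + 35447*(1/11781) = 31824633456/14475217 + 35447/11781 = 375439109762135/170532531477 ≈ 2201.6)
d*(u(j)*36) = 375439109762135*(7*36)/170532531477 = (375439109762135/170532531477)*252 = 1501756439048540/2706865579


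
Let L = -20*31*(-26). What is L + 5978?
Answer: 22098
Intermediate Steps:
L = 16120 (L = -620*(-26) = 16120)
L + 5978 = 16120 + 5978 = 22098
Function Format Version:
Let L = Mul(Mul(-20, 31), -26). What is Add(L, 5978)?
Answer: 22098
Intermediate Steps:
L = 16120 (L = Mul(-620, -26) = 16120)
Add(L, 5978) = Add(16120, 5978) = 22098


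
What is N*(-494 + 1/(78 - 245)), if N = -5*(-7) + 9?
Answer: -3629956/167 ≈ -21736.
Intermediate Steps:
N = 44 (N = 35 + 9 = 44)
N*(-494 + 1/(78 - 245)) = 44*(-494 + 1/(78 - 245)) = 44*(-494 + 1/(-167)) = 44*(-494 - 1/167) = 44*(-82499/167) = -3629956/167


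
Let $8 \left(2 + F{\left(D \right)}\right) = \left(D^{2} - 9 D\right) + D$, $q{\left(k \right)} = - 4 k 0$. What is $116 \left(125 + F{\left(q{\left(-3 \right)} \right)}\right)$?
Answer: $14268$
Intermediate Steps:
$q{\left(k \right)} = 0$
$F{\left(D \right)} = -2 - D + \frac{D^{2}}{8}$ ($F{\left(D \right)} = -2 + \frac{\left(D^{2} - 9 D\right) + D}{8} = -2 + \frac{D^{2} - 8 D}{8} = -2 + \left(- D + \frac{D^{2}}{8}\right) = -2 - D + \frac{D^{2}}{8}$)
$116 \left(125 + F{\left(q{\left(-3 \right)} \right)}\right) = 116 \left(125 - \left(2 - \frac{0^{2}}{8}\right)\right) = 116 \left(125 + \left(-2 + 0 + \frac{1}{8} \cdot 0\right)\right) = 116 \left(125 + \left(-2 + 0 + 0\right)\right) = 116 \left(125 - 2\right) = 116 \cdot 123 = 14268$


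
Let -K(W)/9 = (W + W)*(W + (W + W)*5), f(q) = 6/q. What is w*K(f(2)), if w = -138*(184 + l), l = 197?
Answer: 93693996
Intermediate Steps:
K(W) = -198*W**2 (K(W) = -9*(W + W)*(W + (W + W)*5) = -9*2*W*(W + (2*W)*5) = -9*2*W*(W + 10*W) = -9*2*W*11*W = -198*W**2)
w = -52578 (w = -138*(184 + 197) = -138*381 = -52578)
w*K(f(2)) = -(-10410444)*(6/2)**2 = -(-10410444)*(6*(1/2))**2 = -(-10410444)*3**2 = -(-10410444)*9 = -52578*(-1782) = 93693996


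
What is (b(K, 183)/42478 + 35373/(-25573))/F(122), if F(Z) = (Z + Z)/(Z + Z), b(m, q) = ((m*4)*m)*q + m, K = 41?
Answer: 29965846115/1086289894 ≈ 27.586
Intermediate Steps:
b(m, q) = m + 4*q*m² (b(m, q) = ((4*m)*m)*q + m = (4*m²)*q + m = 4*q*m² + m = m + 4*q*m²)
F(Z) = 1 (F(Z) = (2*Z)/((2*Z)) = (2*Z)*(1/(2*Z)) = 1)
(b(K, 183)/42478 + 35373/(-25573))/F(122) = ((41*(1 + 4*41*183))/42478 + 35373/(-25573))/1 = ((41*(1 + 30012))*(1/42478) + 35373*(-1/25573))*1 = ((41*30013)*(1/42478) - 35373/25573)*1 = (1230533*(1/42478) - 35373/25573)*1 = (1230533/42478 - 35373/25573)*1 = (29965846115/1086289894)*1 = 29965846115/1086289894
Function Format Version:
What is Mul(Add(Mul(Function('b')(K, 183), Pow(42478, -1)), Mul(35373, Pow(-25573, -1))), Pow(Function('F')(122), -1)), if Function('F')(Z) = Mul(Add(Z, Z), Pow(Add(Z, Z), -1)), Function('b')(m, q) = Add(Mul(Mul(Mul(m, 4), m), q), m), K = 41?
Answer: Rational(29965846115, 1086289894) ≈ 27.586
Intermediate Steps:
Function('b')(m, q) = Add(m, Mul(4, q, Pow(m, 2))) (Function('b')(m, q) = Add(Mul(Mul(Mul(4, m), m), q), m) = Add(Mul(Mul(4, Pow(m, 2)), q), m) = Add(Mul(4, q, Pow(m, 2)), m) = Add(m, Mul(4, q, Pow(m, 2))))
Function('F')(Z) = 1 (Function('F')(Z) = Mul(Mul(2, Z), Pow(Mul(2, Z), -1)) = Mul(Mul(2, Z), Mul(Rational(1, 2), Pow(Z, -1))) = 1)
Mul(Add(Mul(Function('b')(K, 183), Pow(42478, -1)), Mul(35373, Pow(-25573, -1))), Pow(Function('F')(122), -1)) = Mul(Add(Mul(Mul(41, Add(1, Mul(4, 41, 183))), Pow(42478, -1)), Mul(35373, Pow(-25573, -1))), Pow(1, -1)) = Mul(Add(Mul(Mul(41, Add(1, 30012)), Rational(1, 42478)), Mul(35373, Rational(-1, 25573))), 1) = Mul(Add(Mul(Mul(41, 30013), Rational(1, 42478)), Rational(-35373, 25573)), 1) = Mul(Add(Mul(1230533, Rational(1, 42478)), Rational(-35373, 25573)), 1) = Mul(Add(Rational(1230533, 42478), Rational(-35373, 25573)), 1) = Mul(Rational(29965846115, 1086289894), 1) = Rational(29965846115, 1086289894)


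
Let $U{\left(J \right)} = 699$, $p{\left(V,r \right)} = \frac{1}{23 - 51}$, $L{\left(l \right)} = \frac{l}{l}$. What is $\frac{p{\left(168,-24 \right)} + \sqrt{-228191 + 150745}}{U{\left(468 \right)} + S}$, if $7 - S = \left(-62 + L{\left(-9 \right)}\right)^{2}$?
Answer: $\frac{1}{84420} - \frac{i \sqrt{77446}}{3015} \approx 1.1846 \cdot 10^{-5} - 0.092302 i$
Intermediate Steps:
$L{\left(l \right)} = 1$
$p{\left(V,r \right)} = - \frac{1}{28}$ ($p{\left(V,r \right)} = \frac{1}{-28} = - \frac{1}{28}$)
$S = -3714$ ($S = 7 - \left(-62 + 1\right)^{2} = 7 - \left(-61\right)^{2} = 7 - 3721 = -3714$)
$\frac{p{\left(168,-24 \right)} + \sqrt{-228191 + 150745}}{U{\left(468 \right)} + S} = \frac{- \frac{1}{28} + \sqrt{-228191 + 150745}}{699 - 3714} = \frac{- \frac{1}{28} + \sqrt{-77446}}{-3015} = \left(- \frac{1}{28} + i \sqrt{77446}\right) \left(- \frac{1}{3015}\right) = \frac{1}{84420} - \frac{i \sqrt{77446}}{3015}$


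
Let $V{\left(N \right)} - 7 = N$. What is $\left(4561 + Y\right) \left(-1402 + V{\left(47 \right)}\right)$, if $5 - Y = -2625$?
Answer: $-9693468$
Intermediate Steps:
$Y = 2630$ ($Y = 5 - -2625 = 5 + 2625 = 2630$)
$V{\left(N \right)} = 7 + N$
$\left(4561 + Y\right) \left(-1402 + V{\left(47 \right)}\right) = \left(4561 + 2630\right) \left(-1402 + \left(7 + 47\right)\right) = 7191 \left(-1402 + 54\right) = 7191 \left(-1348\right) = -9693468$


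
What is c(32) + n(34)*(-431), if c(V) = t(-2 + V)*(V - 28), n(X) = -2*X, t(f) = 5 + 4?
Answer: 29344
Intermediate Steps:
t(f) = 9
c(V) = -252 + 9*V (c(V) = 9*(V - 28) = 9*(-28 + V) = -252 + 9*V)
c(32) + n(34)*(-431) = (-252 + 9*32) - 2*34*(-431) = (-252 + 288) - 68*(-431) = 36 + 29308 = 29344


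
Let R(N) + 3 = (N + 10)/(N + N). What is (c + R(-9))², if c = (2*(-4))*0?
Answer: 3025/324 ≈ 9.3364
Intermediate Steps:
c = 0 (c = -8*0 = 0)
R(N) = -3 + (10 + N)/(2*N) (R(N) = -3 + (N + 10)/(N + N) = -3 + (10 + N)/((2*N)) = -3 + (10 + N)*(1/(2*N)) = -3 + (10 + N)/(2*N))
(c + R(-9))² = (0 + (-5/2 + 5/(-9)))² = (0 + (-5/2 + 5*(-⅑)))² = (0 + (-5/2 - 5/9))² = (0 - 55/18)² = (-55/18)² = 3025/324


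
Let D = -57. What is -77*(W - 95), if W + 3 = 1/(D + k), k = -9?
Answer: 45283/6 ≈ 7547.2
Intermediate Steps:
W = -199/66 (W = -3 + 1/(-57 - 9) = -3 + 1/(-66) = -3 - 1/66 = -199/66 ≈ -3.0152)
-77*(W - 95) = -77*(-199/66 - 95) = -77*(-6469/66) = 45283/6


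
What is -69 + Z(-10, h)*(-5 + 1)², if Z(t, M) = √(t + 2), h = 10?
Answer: -69 + 32*I*√2 ≈ -69.0 + 45.255*I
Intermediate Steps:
Z(t, M) = √(2 + t)
-69 + Z(-10, h)*(-5 + 1)² = -69 + √(2 - 10)*(-5 + 1)² = -69 + √(-8)*(-4)² = -69 + (2*I*√2)*16 = -69 + 32*I*√2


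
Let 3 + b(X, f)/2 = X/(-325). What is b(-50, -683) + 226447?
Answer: 2943737/13 ≈ 2.2644e+5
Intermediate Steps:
b(X, f) = -6 - 2*X/325 (b(X, f) = -6 + 2*(X/(-325)) = -6 + 2*(X*(-1/325)) = -6 + 2*(-X/325) = -6 - 2*X/325)
b(-50, -683) + 226447 = (-6 - 2/325*(-50)) + 226447 = (-6 + 4/13) + 226447 = -74/13 + 226447 = 2943737/13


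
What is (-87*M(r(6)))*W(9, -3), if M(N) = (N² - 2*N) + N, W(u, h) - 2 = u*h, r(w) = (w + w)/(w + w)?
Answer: 0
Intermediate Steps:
r(w) = 1 (r(w) = (2*w)/((2*w)) = (2*w)*(1/(2*w)) = 1)
W(u, h) = 2 + h*u (W(u, h) = 2 + u*h = 2 + h*u)
M(N) = N² - N
(-87*M(r(6)))*W(9, -3) = (-87*(-1 + 1))*(2 - 3*9) = (-87*0)*(2 - 27) = -87*0*(-25) = 0*(-25) = 0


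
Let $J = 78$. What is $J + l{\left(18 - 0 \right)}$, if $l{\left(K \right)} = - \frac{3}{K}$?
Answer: $\frac{467}{6} \approx 77.833$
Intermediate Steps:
$J + l{\left(18 - 0 \right)} = 78 - \frac{3}{18 - 0} = 78 - \frac{3}{18 + 0} = 78 - \frac{3}{18} = 78 - \frac{1}{6} = \frac{467}{6}$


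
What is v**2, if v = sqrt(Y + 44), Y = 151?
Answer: 195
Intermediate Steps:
v = sqrt(195) (v = sqrt(151 + 44) = sqrt(195) ≈ 13.964)
v**2 = (sqrt(195))**2 = 195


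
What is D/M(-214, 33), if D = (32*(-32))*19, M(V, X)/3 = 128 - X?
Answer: -1024/15 ≈ -68.267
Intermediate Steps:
M(V, X) = 384 - 3*X (M(V, X) = 3*(128 - X) = 384 - 3*X)
D = -19456 (D = -1024*19 = -19456)
D/M(-214, 33) = -19456/(384 - 3*33) = -19456/(384 - 99) = -19456/285 = -19456*1/285 = -1024/15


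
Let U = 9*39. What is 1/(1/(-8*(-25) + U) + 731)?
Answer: 551/402782 ≈ 0.0013680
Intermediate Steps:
U = 351
1/(1/(-8*(-25) + U) + 731) = 1/(1/(-8*(-25) + 351) + 731) = 1/(1/(200 + 351) + 731) = 1/(1/551 + 731) = 1/(402782/551) = 551/402782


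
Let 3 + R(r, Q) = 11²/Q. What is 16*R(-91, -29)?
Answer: -3328/29 ≈ -114.76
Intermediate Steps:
R(r, Q) = -3 + 121/Q (R(r, Q) = -3 + 11²/Q = -3 + 121/Q)
16*R(-91, -29) = 16*(-3 + 121/(-29)) = 16*(-3 + 121*(-1/29)) = 16*(-3 - 121/29) = 16*(-208/29) = -3328/29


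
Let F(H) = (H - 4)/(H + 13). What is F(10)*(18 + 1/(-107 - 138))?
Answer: 26454/5635 ≈ 4.6946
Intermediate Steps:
F(H) = (-4 + H)/(13 + H)
F(10)*(18 + 1/(-107 - 138)) = ((-4 + 10)/(13 + 10))*(18 + 1/(-107 - 138)) = (6/23)*(18 + 1/(-245)) = ((1/23)*6)*(18 - 1/245) = (6/23)*(4409/245) = 26454/5635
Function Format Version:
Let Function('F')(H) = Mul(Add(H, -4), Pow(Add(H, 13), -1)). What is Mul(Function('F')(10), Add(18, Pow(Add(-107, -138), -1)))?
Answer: Rational(26454, 5635) ≈ 4.6946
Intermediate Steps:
Function('F')(H) = Mul(Pow(Add(13, H), -1), Add(-4, H)) (Function('F')(H) = Mul(Add(-4, H), Pow(Add(13, H), -1)) = Mul(Pow(Add(13, H), -1), Add(-4, H)))
Mul(Function('F')(10), Add(18, Pow(Add(-107, -138), -1))) = Mul(Mul(Pow(Add(13, 10), -1), Add(-4, 10)), Add(18, Pow(Add(-107, -138), -1))) = Mul(Mul(Pow(23, -1), 6), Add(18, Pow(-245, -1))) = Mul(Mul(Rational(1, 23), 6), Add(18, Rational(-1, 245))) = Mul(Rational(6, 23), Rational(4409, 245)) = Rational(26454, 5635)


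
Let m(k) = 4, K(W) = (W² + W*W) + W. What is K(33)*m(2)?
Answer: 8844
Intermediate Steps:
K(W) = W + 2*W² (K(W) = (W² + W²) + W = 2*W² + W = W + 2*W²)
K(33)*m(2) = (33*(1 + 2*33))*4 = (33*(1 + 66))*4 = (33*67)*4 = 2211*4 = 8844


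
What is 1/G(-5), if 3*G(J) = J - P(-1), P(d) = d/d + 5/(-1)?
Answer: -3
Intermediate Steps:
P(d) = -4 (P(d) = 1 + 5*(-1) = 1 - 5 = -4)
G(J) = 4/3 + J/3 (G(J) = (J - 1*(-4))/3 = (J + 4)/3 = (4 + J)/3 = 4/3 + J/3)
1/G(-5) = 1/(4/3 + (⅓)*(-5)) = 1/(4/3 - 5/3) = 1/(-⅓) = -3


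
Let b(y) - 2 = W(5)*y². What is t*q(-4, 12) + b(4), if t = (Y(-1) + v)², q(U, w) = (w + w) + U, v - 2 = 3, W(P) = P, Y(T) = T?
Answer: 402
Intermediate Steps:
v = 5 (v = 2 + 3 = 5)
q(U, w) = U + 2*w (q(U, w) = 2*w + U = U + 2*w)
b(y) = 2 + 5*y²
t = 16 (t = (-1 + 5)² = 4² = 16)
t*q(-4, 12) + b(4) = 16*(-4 + 2*12) + (2 + 5*4²) = 16*(-4 + 24) + (2 + 5*16) = 16*20 + (2 + 80) = 320 + 82 = 402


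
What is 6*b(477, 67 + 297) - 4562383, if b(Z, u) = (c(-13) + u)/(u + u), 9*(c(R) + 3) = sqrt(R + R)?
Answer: -1660706329/364 + I*sqrt(26)/1092 ≈ -4.5624e+6 + 0.0046694*I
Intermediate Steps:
c(R) = -3 + sqrt(2)*sqrt(R)/9 (c(R) = -3 + sqrt(R + R)/9 = -3 + sqrt(2*R)/9 = -3 + (sqrt(2)*sqrt(R))/9 = -3 + sqrt(2)*sqrt(R)/9)
b(Z, u) = (-3 + u + I*sqrt(26)/9)/(2*u) (b(Z, u) = ((-3 + sqrt(2)*sqrt(-13)/9) + u)/(u + u) = ((-3 + sqrt(2)*(I*sqrt(13))/9) + u)/((2*u)) = ((-3 + I*sqrt(26)/9) + u)*(1/(2*u)) = (-3 + u + I*sqrt(26)/9)*(1/(2*u)) = (-3 + u + I*sqrt(26)/9)/(2*u))
6*b(477, 67 + 297) - 4562383 = 6*((-27 + 9*(67 + 297) + I*sqrt(26))/(18*(67 + 297))) - 4562383 = 6*((1/18)*(-27 + 9*364 + I*sqrt(26))/364) - 4562383 = 6*((1/18)*(1/364)*(-27 + 3276 + I*sqrt(26))) - 4562383 = 6*((1/18)*(1/364)*(3249 + I*sqrt(26))) - 4562383 = 6*(361/728 + I*sqrt(26)/6552) - 4562383 = (1083/364 + I*sqrt(26)/1092) - 4562383 = -1660706329/364 + I*sqrt(26)/1092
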